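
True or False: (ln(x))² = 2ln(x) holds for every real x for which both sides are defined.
Claim: (ln(x))² = 2ln(x).
Test a specific point where both sides are defined: x = 4.
LHS = (ln(x))² ≈ 1.9218
RHS = 2ln(x) ≈ 2.7726
Since 1.9218 ≠ 2.7726, the equation fails at this point, so it cannot hold for every real x for which both sides are defined.
2ln(x) equals ln(x²), which is not the same as (ln x)².

Conclusion: False.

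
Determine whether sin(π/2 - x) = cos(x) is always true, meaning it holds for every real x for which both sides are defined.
Claim: sin(π/2 - x) = cos(x).
Reasoning: Use sin(u - v) = sin(u)cos(v) - cos(u)sin(v) with u = π/2, v = x: sin(π/2)cos(x) - cos(π/2)sin(x) = 1·cos(x) - 0·sin(x) = cos(x).
So the two sides agree for every real x for which both sides are defined.

Conclusion: Yes, this is an identity.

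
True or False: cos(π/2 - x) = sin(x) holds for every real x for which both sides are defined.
True.

Claim: cos(π/2 - x) = sin(x).
Reasoning: Use cos(u - v) = cos(u)cos(v) + sin(u)sin(v) with u = π/2, v = x: cos(π/2)cos(x) + sin(π/2)sin(x) = 0·cos(x) + 1·sin(x) = sin(x).
So the two sides agree for every real x for which both sides are defined.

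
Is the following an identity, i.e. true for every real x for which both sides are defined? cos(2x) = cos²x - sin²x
Yes, this is an identity.

Claim: cos(2x) = cos²x - sin²x.
Reasoning: Put y = x in the addition formula cos(x+y) = cos(x)cos(y) - sin(x)sin(y): cos(2x) = cos²x - sin²x.
So the two sides agree for every real x for which both sides are defined.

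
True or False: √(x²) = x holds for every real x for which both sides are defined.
False.

Claim: √(x²) = x.
Test a specific point where both sides are defined: x = -3.
LHS = √(x²) ≈ 3.0000
RHS = x ≈ -3.0000
Since 3.0000 ≠ -3.0000, the equation fails at this point, so it cannot hold for every real x for which both sides are defined.
√(x²) = |x|, which differs from x whenever x < 0 (both sides are defined for every real x).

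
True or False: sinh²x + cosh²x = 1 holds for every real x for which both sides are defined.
Claim: sinh²x + cosh²x = 1.
Test a specific point where both sides are defined: x = -3.
LHS = sinh²x + cosh²x ≈ 201.7156
RHS = 1 ≈ 1.0000
Since 201.7156 ≠ 1.0000, the equation fails at this point, so it cannot hold for every real x for which both sides are defined.
The correct hyperbolic identity is cosh²x - sinh²x = 1 (a difference); the sum sinh²x + cosh²x equals cosh(2x).

Conclusion: False.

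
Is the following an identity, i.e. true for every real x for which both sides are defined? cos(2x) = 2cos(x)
Claim: cos(2x) = 2cos(x).
Test a specific point where both sides are defined: x = -π/3.
LHS = cos(2x) ≈ -0.5000
RHS = 2cos(x) ≈ 1.0000
Since -0.5000 ≠ 1.0000, the equation fails at this point, so it cannot hold for every real x for which both sides are defined.
The correct double-angle formula is cos(2x) = cos²x - sin²x.

Conclusion: No, this is NOT an identity.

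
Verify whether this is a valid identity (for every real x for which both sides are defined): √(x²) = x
No, this is NOT an identity.

Claim: √(x²) = x.
Test a specific point where both sides are defined: x = -1.
LHS = √(x²) ≈ 1.0000
RHS = x ≈ -1.0000
Since 1.0000 ≠ -1.0000, the equation fails at this point, so it cannot hold for every real x for which both sides are defined.
√(x²) = |x|, which differs from x whenever x < 0 (both sides are defined for every real x).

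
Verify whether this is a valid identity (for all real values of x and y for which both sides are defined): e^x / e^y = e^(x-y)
Yes, this is an identity.

Claim: e^x / e^y = e^(x-y).
Reasoning: 1/e^y = e^(-y), so e^x / e^y = e^x · e^(-y) = e^(x + (-y)) = e^(x-y) by the product rule for exponents.
So the two sides agree for all real values of x and y for which both sides are defined.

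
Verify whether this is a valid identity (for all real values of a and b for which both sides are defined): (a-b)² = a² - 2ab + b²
Yes, this is an identity.

Claim: (a-b)² = a² - 2ab + b².
Reasoning: Expand: (a-b)² = (a-b)(a-b) = a·a - a·b - b·a + b·b = a² - 2ab + b².
So the two sides agree for all real values of a and b for which both sides are defined.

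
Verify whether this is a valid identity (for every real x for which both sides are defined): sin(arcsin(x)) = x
Yes, this is an identity.

Claim: sin(arcsin(x)) = x.
Reasoning: For -1 ≤ x ≤ 1 (where arcsin is defined), arcsin(x) is by definition an angle whose sine equals x. Taking the sine of that angle returns x. (Note the other order, arcsin(sin x) = x, is NOT an identity.)
So the two sides agree for every real x for which both sides are defined.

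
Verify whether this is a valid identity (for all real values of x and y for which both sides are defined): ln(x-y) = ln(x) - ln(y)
Claim: ln(x-y) = ln(x) - ln(y).
Test a specific point where both sides are defined: x = 3, y = 1/2.
LHS = ln(x-y) ≈ 0.9163
RHS = ln(x) - ln(y) ≈ 1.7918
Since 0.9163 ≠ 1.7918, the equation fails at this point, so it cannot hold for all real values of x and y for which both sides are defined.
ln(x) - ln(y) = ln(x/y), not ln(x-y).

Conclusion: No, this is NOT an identity.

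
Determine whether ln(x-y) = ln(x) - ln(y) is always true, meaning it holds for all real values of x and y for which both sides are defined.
Claim: ln(x-y) = ln(x) - ln(y).
Test a specific point where both sides are defined: x = 5, y = 1.
LHS = ln(x-y) ≈ 1.3863
RHS = ln(x) - ln(y) ≈ 1.6094
Since 1.3863 ≠ 1.6094, the equation fails at this point, so it cannot hold for all real values of x and y for which both sides are defined.
ln(x) - ln(y) = ln(x/y), not ln(x-y).

Conclusion: No, this is NOT an identity.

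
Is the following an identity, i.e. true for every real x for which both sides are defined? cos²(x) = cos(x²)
Claim: cos²(x) = cos(x²).
Test a specific point where both sides are defined: x = π/3.
LHS = cos²(x) ≈ 0.2500
RHS = cos(x²) ≈ 0.4566
Since 0.2500 ≠ 0.4566, the equation fails at this point, so it cannot hold for every real x for which both sides are defined.
cos²(x) means (cos x)², squaring the output; cos(x²) squares the input. These are different functions.

Conclusion: No, this is NOT an identity.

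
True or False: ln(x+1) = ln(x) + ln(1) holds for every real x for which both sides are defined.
False.

Claim: ln(x+1) = ln(x) + ln(1).
Test a specific point where both sides are defined: x = 5.
LHS = ln(x+1) ≈ 1.7918
RHS = ln(x) + ln(1) ≈ 1.6094
Since 1.7918 ≠ 1.6094, the equation fails at this point, so it cannot hold for every real x for which both sides are defined.
ln(1) = 0, so the right side is just ln(x), which differs from ln(x+1).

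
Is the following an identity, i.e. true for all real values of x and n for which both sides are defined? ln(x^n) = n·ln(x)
Yes, this is an identity.

Claim: ln(x^n) = n·ln(x).
Reasoning: The right side requires x > 0. For x > 0, x^n = (e^(ln x))^n = e^(n·ln x), so taking ln of both sides gives ln(x^n) = n·ln(x).
So the two sides agree for all real values of x and n for which both sides are defined.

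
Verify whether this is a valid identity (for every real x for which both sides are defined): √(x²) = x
No, this is NOT an identity.

Claim: √(x²) = x.
Test a specific point where both sides are defined: x = -2.
LHS = √(x²) ≈ 2.0000
RHS = x ≈ -2.0000
Since 2.0000 ≠ -2.0000, the equation fails at this point, so it cannot hold for every real x for which both sides are defined.
√(x²) = |x|, which differs from x whenever x < 0 (both sides are defined for every real x).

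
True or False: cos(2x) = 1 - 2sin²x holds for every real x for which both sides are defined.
Claim: cos(2x) = 1 - 2sin²x.
Reasoning: cos(2x) = cos²x - sin²x. Replace cos²x by 1 - sin²x: (1 - sin²x) - sin²x = 1 - 2sin²x.
So the two sides agree for every real x for which both sides are defined.

Conclusion: True.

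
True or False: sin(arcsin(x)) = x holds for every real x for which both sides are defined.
True.

Claim: sin(arcsin(x)) = x.
Reasoning: For -1 ≤ x ≤ 1 (where arcsin is defined), arcsin(x) is by definition an angle whose sine equals x. Taking the sine of that angle returns x. (Note the other order, arcsin(sin x) = x, is NOT an identity.)
So the two sides agree for every real x for which both sides are defined.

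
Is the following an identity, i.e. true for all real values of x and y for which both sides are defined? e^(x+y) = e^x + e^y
No, this is NOT an identity.

Claim: e^(x+y) = e^x + e^y.
Test a specific point where both sides are defined: x = 3, y = 1/2.
LHS = e^(x+y) ≈ 33.1155
RHS = e^x + e^y ≈ 21.7343
Since 33.1155 ≠ 21.7343, the equation fails at this point, so it cannot hold for all real values of x and y for which both sides are defined.
The correct rule is e^(x+y) = e^x · e^y (a product, not a sum).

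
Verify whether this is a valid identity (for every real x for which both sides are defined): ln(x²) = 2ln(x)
Claim: ln(x²) = 2ln(x).
Reasoning: The right side requires x > 0. For x > 0, x² = (e^(ln x))² = e^(2ln x), so ln(x²) = 2ln(x). (For x < 0 the right side is undefined, so those values are outside the claim.)
So the two sides agree for every real x for which both sides are defined.

Conclusion: Yes, this is an identity.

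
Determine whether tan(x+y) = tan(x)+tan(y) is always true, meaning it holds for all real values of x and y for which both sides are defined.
Claim: tan(x+y) = tan(x)+tan(y).
Test a specific point where both sides are defined: x = π/6, y = π/4.
LHS = tan(x+y) ≈ 3.7321
RHS = tan(x)+tan(y) ≈ 1.5774
Since 3.7321 ≠ 1.5774, the equation fails at this point, so it cannot hold for all real values of x and y for which both sides are defined.
The correct formula is tan(x+y) = (tan(x) + tan(y))/(1 - tan(x)tan(y)).

Conclusion: No, this is NOT an identity.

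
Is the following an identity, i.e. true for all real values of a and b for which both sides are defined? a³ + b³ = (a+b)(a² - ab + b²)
Yes, this is an identity.

Claim: a³ + b³ = (a+b)(a² - ab + b²).
Reasoning: Expand the right side: (a+b)(a² - ab + b²) = a³ - a²b + ab² + a²b - ab² + b³ = a³ + b³ (the middle terms cancel in pairs).
So the two sides agree for all real values of a and b for which both sides are defined.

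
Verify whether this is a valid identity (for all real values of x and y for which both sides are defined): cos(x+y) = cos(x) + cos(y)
Claim: cos(x+y) = cos(x) + cos(y).
Test a specific point where both sides are defined: x = -π/3, y = -π/6.
LHS = cos(x+y) ≈ 0.0000
RHS = cos(x) + cos(y) ≈ 1.3660
Since 0.0000 ≠ 1.3660, the equation fails at this point, so it cannot hold for all real values of x and y for which both sides are defined.
The correct expansion is cos(x+y) = cos(x)cos(y) - sin(x)sin(y); cosine is not additive.

Conclusion: No, this is NOT an identity.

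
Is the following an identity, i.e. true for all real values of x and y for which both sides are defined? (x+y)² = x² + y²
Claim: (x+y)² = x² + y².
Test a specific point where both sides are defined: x = 5, y = 1.
LHS = (x+y)² ≈ 36.0000
RHS = x² + y² ≈ 26.0000
Since 36.0000 ≠ 26.0000, the equation fails at this point, so it cannot hold for all real values of x and y for which both sides are defined.
The correct expansion is (x+y)² = x² + 2xy + y²; the cross term 2xy is missing.

Conclusion: No, this is NOT an identity.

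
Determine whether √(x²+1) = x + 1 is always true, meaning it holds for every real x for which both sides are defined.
No, this is NOT an identity.

Claim: √(x²+1) = x + 1.
Test a specific point where both sides are defined: x = -2.
LHS = √(x²+1) ≈ 2.2361
RHS = x + 1 ≈ -1.0000
Since 2.2361 ≠ -1.0000, the equation fails at this point, so it cannot hold for every real x for which both sides are defined.
(x+1)² = x² + 2x + 1 ≠ x² + 1 unless x = 0.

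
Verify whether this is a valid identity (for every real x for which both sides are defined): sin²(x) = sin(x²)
Claim: sin²(x) = sin(x²).
Test a specific point where both sides are defined: x = π/2.
LHS = sin²(x) ≈ 1.0000
RHS = sin(x²) ≈ 0.6243
Since 1.0000 ≠ 0.6243, the equation fails at this point, so it cannot hold for every real x for which both sides are defined.
sin²(x) means (sin x)², squaring the output; sin(x²) squares the input. These are different functions.

Conclusion: No, this is NOT an identity.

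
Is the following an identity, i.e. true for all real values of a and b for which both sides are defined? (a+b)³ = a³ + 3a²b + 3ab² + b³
Claim: (a+b)³ = a³ + 3a²b + 3ab² + b³.
Reasoning: (a+b)³ = (a+b)(a+b)² = (a+b)(a² + 2ab + b²) = a³ + 2a²b + ab² + a²b + 2ab² + b³ = a³ + 3a²b + 3ab² + b³.
So the two sides agree for all real values of a and b for which both sides are defined.

Conclusion: Yes, this is an identity.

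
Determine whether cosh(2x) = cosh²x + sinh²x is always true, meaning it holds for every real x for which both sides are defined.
Yes, this is an identity.

Claim: cosh(2x) = cosh²x + sinh²x.
Reasoning: cosh²x = (e^(2x) + 2 + e^(-2x))/4 and sinh²x = (e^(2x) - 2 + e^(-2x))/4. Adding gives (2e^(2x) + 2e^(-2x))/4 = (e^(2x) + e^(-2x))/2 = cosh(2x).
So the two sides agree for every real x for which both sides are defined.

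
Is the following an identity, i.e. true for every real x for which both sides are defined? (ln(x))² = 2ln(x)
No, this is NOT an identity.

Claim: (ln(x))² = 2ln(x).
Test a specific point where both sides are defined: x = 3.
LHS = (ln(x))² ≈ 1.2069
RHS = 2ln(x) ≈ 2.1972
Since 1.2069 ≠ 2.1972, the equation fails at this point, so it cannot hold for every real x for which both sides are defined.
2ln(x) equals ln(x²), which is not the same as (ln x)².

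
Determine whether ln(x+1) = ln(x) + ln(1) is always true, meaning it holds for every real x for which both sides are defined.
No, this is NOT an identity.

Claim: ln(x+1) = ln(x) + ln(1).
Test a specific point where both sides are defined: x = 3.
LHS = ln(x+1) ≈ 1.3863
RHS = ln(x) + ln(1) ≈ 1.0986
Since 1.3863 ≠ 1.0986, the equation fails at this point, so it cannot hold for every real x for which both sides are defined.
ln(1) = 0, so the right side is just ln(x), which differs from ln(x+1).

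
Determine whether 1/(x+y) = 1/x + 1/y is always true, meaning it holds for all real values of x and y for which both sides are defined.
No, this is NOT an identity.

Claim: 1/(x+y) = 1/x + 1/y.
Test a specific point where both sides are defined: x = 4, y = 3.
LHS = 1/(x+y) ≈ 0.1429
RHS = 1/x + 1/y ≈ 0.5833
Since 0.1429 ≠ 0.5833, the equation fails at this point, so it cannot hold for all real values of x and y for which both sides are defined.
1/x + 1/y = (x+y)/(xy), which is not 1/(x+y).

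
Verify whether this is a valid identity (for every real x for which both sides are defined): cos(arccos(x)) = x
Claim: cos(arccos(x)) = x.
Reasoning: For -1 ≤ x ≤ 1 (where arccos is defined), arccos(x) is by definition an angle whose cosine equals x. Taking the cosine of that angle returns x. (Note the other order, arccos(cos x) = x, is NOT an identity.)
So the two sides agree for every real x for which both sides are defined.

Conclusion: Yes, this is an identity.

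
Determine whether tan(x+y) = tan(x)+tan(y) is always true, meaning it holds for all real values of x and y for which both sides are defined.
No, this is NOT an identity.

Claim: tan(x+y) = tan(x)+tan(y).
Test a specific point where both sides are defined: x = -π/3, y = -π/3.
LHS = tan(x+y) ≈ 1.7321
RHS = tan(x)+tan(y) ≈ -3.4641
Since 1.7321 ≠ -3.4641, the equation fails at this point, so it cannot hold for all real values of x and y for which both sides are defined.
The correct formula is tan(x+y) = (tan(x) + tan(y))/(1 - tan(x)tan(y)).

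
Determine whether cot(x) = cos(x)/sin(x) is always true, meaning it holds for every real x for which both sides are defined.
Claim: cot(x) = cos(x)/sin(x).
Reasoning: cot(x) is defined as 1/tan(x) = 1/(sin(x)/cos(x)) = cos(x)/sin(x), wherever sin(x) ≠ 0.
So the two sides agree for every real x for which both sides are defined.

Conclusion: Yes, this is an identity.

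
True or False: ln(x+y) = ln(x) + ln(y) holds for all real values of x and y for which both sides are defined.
Claim: ln(x+y) = ln(x) + ln(y).
Test a specific point where both sides are defined: x = 1, y = 3/2.
LHS = ln(x+y) ≈ 0.9163
RHS = ln(x) + ln(y) ≈ 0.4055
Since 0.9163 ≠ 0.4055, the equation fails at this point, so it cannot hold for all real values of x and y for which both sides are defined.
ln(x) + ln(y) = ln(xy), not ln(x+y).

Conclusion: False.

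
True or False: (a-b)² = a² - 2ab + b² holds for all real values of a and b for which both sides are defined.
Claim: (a-b)² = a² - 2ab + b².
Reasoning: Expand: (a-b)² = (a-b)(a-b) = a·a - a·b - b·a + b·b = a² - 2ab + b².
So the two sides agree for all real values of a and b for which both sides are defined.

Conclusion: True.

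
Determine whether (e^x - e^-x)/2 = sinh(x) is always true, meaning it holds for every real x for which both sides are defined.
Yes, this is an identity.

Claim: (e^x - e^-x)/2 = sinh(x).
Reasoning: This is exactly the definition of the hyperbolic sine: sinh(x) := (e^x - e^-x)/2.
So the two sides agree for every real x for which both sides are defined.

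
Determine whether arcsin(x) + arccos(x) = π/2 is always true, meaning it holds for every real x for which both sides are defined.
Yes, this is an identity.

Claim: arcsin(x) + arccos(x) = π/2.
Reasoning: Both sides are defined for -1 ≤ x ≤ 1. Let θ = arcsin(x), so sin θ = x and θ ∈ [-π/2, π/2]. Then cos(π/2 - θ) = sin θ = x and π/2 - θ ∈ [0, π], which is exactly the range of arccos, so arccos(x) = π/2 - θ. Adding: arcsin(x) + arccos(x) = θ + (π/2 - θ) = π/2.
So the two sides agree for every real x for which both sides are defined.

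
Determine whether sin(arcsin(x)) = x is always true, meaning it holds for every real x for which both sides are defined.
Claim: sin(arcsin(x)) = x.
Reasoning: For -1 ≤ x ≤ 1 (where arcsin is defined), arcsin(x) is by definition an angle whose sine equals x. Taking the sine of that angle returns x. (Note the other order, arcsin(sin x) = x, is NOT an identity.)
So the two sides agree for every real x for which both sides are defined.

Conclusion: Yes, this is an identity.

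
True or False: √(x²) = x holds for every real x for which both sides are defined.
Claim: √(x²) = x.
Test a specific point where both sides are defined: x = -3.
LHS = √(x²) ≈ 3.0000
RHS = x ≈ -3.0000
Since 3.0000 ≠ -3.0000, the equation fails at this point, so it cannot hold for every real x for which both sides are defined.
√(x²) = |x|, which differs from x whenever x < 0 (both sides are defined for every real x).

Conclusion: False.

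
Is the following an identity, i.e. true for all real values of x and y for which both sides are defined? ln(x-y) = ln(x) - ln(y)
No, this is NOT an identity.

Claim: ln(x-y) = ln(x) - ln(y).
Test a specific point where both sides are defined: x = 5, y = 3.
LHS = ln(x-y) ≈ 0.6931
RHS = ln(x) - ln(y) ≈ 0.5108
Since 0.6931 ≠ 0.5108, the equation fails at this point, so it cannot hold for all real values of x and y for which both sides are defined.
ln(x) - ln(y) = ln(x/y), not ln(x-y).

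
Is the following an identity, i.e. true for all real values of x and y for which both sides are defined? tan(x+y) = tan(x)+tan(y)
No, this is NOT an identity.

Claim: tan(x+y) = tan(x)+tan(y).
Test a specific point where both sides are defined: x = π/4, y = π/6.
LHS = tan(x+y) ≈ 3.7321
RHS = tan(x)+tan(y) ≈ 1.5774
Since 3.7321 ≠ 1.5774, the equation fails at this point, so it cannot hold for all real values of x and y for which both sides are defined.
The correct formula is tan(x+y) = (tan(x) + tan(y))/(1 - tan(x)tan(y)).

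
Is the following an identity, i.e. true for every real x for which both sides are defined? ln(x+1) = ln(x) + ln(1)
No, this is NOT an identity.

Claim: ln(x+1) = ln(x) + ln(1).
Test a specific point where both sides are defined: x = 4.
LHS = ln(x+1) ≈ 1.6094
RHS = ln(x) + ln(1) ≈ 1.3863
Since 1.6094 ≠ 1.3863, the equation fails at this point, so it cannot hold for every real x for which both sides are defined.
ln(1) = 0, so the right side is just ln(x), which differs from ln(x+1).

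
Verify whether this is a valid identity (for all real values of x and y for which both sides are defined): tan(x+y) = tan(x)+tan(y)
Claim: tan(x+y) = tan(x)+tan(y).
Test a specific point where both sides are defined: x = 2π/3, y = 2π/3.
LHS = tan(x+y) ≈ 1.7321
RHS = tan(x)+tan(y) ≈ -3.4641
Since 1.7321 ≠ -3.4641, the equation fails at this point, so it cannot hold for all real values of x and y for which both sides are defined.
The correct formula is tan(x+y) = (tan(x) + tan(y))/(1 - tan(x)tan(y)).

Conclusion: No, this is NOT an identity.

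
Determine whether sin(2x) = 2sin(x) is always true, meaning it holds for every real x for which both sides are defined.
No, this is NOT an identity.

Claim: sin(2x) = 2sin(x).
Test a specific point where both sides are defined: x = π/2.
LHS = sin(2x) ≈ 0.0000
RHS = 2sin(x) ≈ 2.0000
Since 0.0000 ≠ 2.0000, the equation fails at this point, so it cannot hold for every real x for which both sides are defined.
The correct double-angle formula is sin(2x) = 2sin(x)cos(x).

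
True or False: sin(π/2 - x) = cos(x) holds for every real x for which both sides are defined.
True.

Claim: sin(π/2 - x) = cos(x).
Reasoning: Use sin(u - v) = sin(u)cos(v) - cos(u)sin(v) with u = π/2, v = x: sin(π/2)cos(x) - cos(π/2)sin(x) = 1·cos(x) - 0·sin(x) = cos(x).
So the two sides agree for every real x for which both sides are defined.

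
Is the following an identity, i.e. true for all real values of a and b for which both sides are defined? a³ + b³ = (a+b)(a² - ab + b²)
Claim: a³ + b³ = (a+b)(a² - ab + b²).
Reasoning: Expand the right side: (a+b)(a² - ab + b²) = a³ - a²b + ab² + a²b - ab² + b³ = a³ + b³ (the middle terms cancel in pairs).
So the two sides agree for all real values of a and b for which both sides are defined.

Conclusion: Yes, this is an identity.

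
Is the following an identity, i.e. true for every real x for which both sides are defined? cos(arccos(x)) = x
Claim: cos(arccos(x)) = x.
Reasoning: For -1 ≤ x ≤ 1 (where arccos is defined), arccos(x) is by definition an angle whose cosine equals x. Taking the cosine of that angle returns x. (Note the other order, arccos(cos x) = x, is NOT an identity.)
So the two sides agree for every real x for which both sides are defined.

Conclusion: Yes, this is an identity.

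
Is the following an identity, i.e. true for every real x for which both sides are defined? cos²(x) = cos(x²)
Claim: cos²(x) = cos(x²).
Test a specific point where both sides are defined: x = π/6.
LHS = cos²(x) ≈ 0.7500
RHS = cos(x²) ≈ 0.9627
Since 0.7500 ≠ 0.9627, the equation fails at this point, so it cannot hold for every real x for which both sides are defined.
cos²(x) means (cos x)², squaring the output; cos(x²) squares the input. These are different functions.

Conclusion: No, this is NOT an identity.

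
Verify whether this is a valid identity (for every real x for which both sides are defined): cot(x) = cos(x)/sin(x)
Yes, this is an identity.

Claim: cot(x) = cos(x)/sin(x).
Reasoning: cot(x) is defined as 1/tan(x) = 1/(sin(x)/cos(x)) = cos(x)/sin(x), wherever sin(x) ≠ 0.
So the two sides agree for every real x for which both sides are defined.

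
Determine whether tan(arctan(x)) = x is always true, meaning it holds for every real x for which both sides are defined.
Claim: tan(arctan(x)) = x.
Reasoning: For every real x, arctan(x) is by definition the angle in (-π/2, π/2) whose tangent equals x. Taking the tangent of that angle returns x.
So the two sides agree for every real x for which both sides are defined.

Conclusion: Yes, this is an identity.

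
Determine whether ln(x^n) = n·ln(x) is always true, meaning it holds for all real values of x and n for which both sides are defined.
Yes, this is an identity.

Claim: ln(x^n) = n·ln(x).
Reasoning: The right side requires x > 0. For x > 0, x^n = (e^(ln x))^n = e^(n·ln x), so taking ln of both sides gives ln(x^n) = n·ln(x).
So the two sides agree for all real values of x and n for which both sides are defined.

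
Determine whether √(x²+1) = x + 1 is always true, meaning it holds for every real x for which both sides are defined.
Claim: √(x²+1) = x + 1.
Test a specific point where both sides are defined: x = 2.
LHS = √(x²+1) ≈ 2.2361
RHS = x + 1 ≈ 3.0000
Since 2.2361 ≠ 3.0000, the equation fails at this point, so it cannot hold for every real x for which both sides are defined.
(x+1)² = x² + 2x + 1 ≠ x² + 1 unless x = 0.

Conclusion: No, this is NOT an identity.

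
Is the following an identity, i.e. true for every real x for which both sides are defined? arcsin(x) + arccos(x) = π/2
Claim: arcsin(x) + arccos(x) = π/2.
Reasoning: Both sides are defined for -1 ≤ x ≤ 1. Let θ = arcsin(x), so sin θ = x and θ ∈ [-π/2, π/2]. Then cos(π/2 - θ) = sin θ = x and π/2 - θ ∈ [0, π], which is exactly the range of arccos, so arccos(x) = π/2 - θ. Adding: arcsin(x) + arccos(x) = θ + (π/2 - θ) = π/2.
So the two sides agree for every real x for which both sides are defined.

Conclusion: Yes, this is an identity.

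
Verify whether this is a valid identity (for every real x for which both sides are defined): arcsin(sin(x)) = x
Claim: arcsin(sin(x)) = x.
Test a specific point where both sides are defined: x = 2π/3.
LHS = arcsin(sin(x)) ≈ 1.0472
RHS = x ≈ 2.0944
Since 1.0472 ≠ 2.0944, the equation fails at this point, so it cannot hold for every real x for which both sides are defined.
arcsin only returns values in [-π/2, π/2], so arcsin(sin(x)) = x holds only for x in that interval, not for all real x.

Conclusion: No, this is NOT an identity.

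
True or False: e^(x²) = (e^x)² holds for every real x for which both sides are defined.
Claim: e^(x²) = (e^x)².
Test a specific point where both sides are defined: x = 3.
LHS = e^(x²) ≈ 8103.0839
RHS = (e^x)² ≈ 403.4288
Since 8103.0839 ≠ 403.4288, the equation fails at this point, so it cannot hold for every real x for which both sides are defined.
(e^x)² = e^(2x), and 2x ≠ x² in general.

Conclusion: False.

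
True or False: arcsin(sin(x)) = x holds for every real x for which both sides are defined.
Claim: arcsin(sin(x)) = x.
Test a specific point where both sides are defined: x = 2π/3.
LHS = arcsin(sin(x)) ≈ 1.0472
RHS = x ≈ 2.0944
Since 1.0472 ≠ 2.0944, the equation fails at this point, so it cannot hold for every real x for which both sides are defined.
arcsin only returns values in [-π/2, π/2], so arcsin(sin(x)) = x holds only for x in that interval, not for all real x.

Conclusion: False.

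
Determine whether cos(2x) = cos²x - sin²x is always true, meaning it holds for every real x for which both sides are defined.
Yes, this is an identity.

Claim: cos(2x) = cos²x - sin²x.
Reasoning: Put y = x in the addition formula cos(x+y) = cos(x)cos(y) - sin(x)sin(y): cos(2x) = cos²x - sin²x.
So the two sides agree for every real x for which both sides are defined.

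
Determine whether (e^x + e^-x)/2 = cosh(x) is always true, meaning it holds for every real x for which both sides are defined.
Claim: (e^x + e^-x)/2 = cosh(x).
Reasoning: This is exactly the definition of the hyperbolic cosine: cosh(x) := (e^x + e^-x)/2.
So the two sides agree for every real x for which both sides are defined.

Conclusion: Yes, this is an identity.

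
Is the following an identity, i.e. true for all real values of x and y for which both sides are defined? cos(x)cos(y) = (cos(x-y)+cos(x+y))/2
Claim: cos(x)cos(y) = (cos(x-y)+cos(x+y))/2.
Reasoning: cos(x-y) = cos(x)cos(y) + sin(x)sin(y) and cos(x+y) = cos(x)cos(y) - sin(x)sin(y). Adding, cos(x-y) + cos(x+y) = 2cos(x)cos(y); divide by 2.
So the two sides agree for all real values of x and y for which both sides are defined.

Conclusion: Yes, this is an identity.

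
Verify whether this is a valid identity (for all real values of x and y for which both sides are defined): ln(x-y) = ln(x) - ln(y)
Claim: ln(x-y) = ln(x) - ln(y).
Test a specific point where both sides are defined: x = 3/2, y = 1.
LHS = ln(x-y) ≈ -0.6931
RHS = ln(x) - ln(y) ≈ 0.4055
Since -0.6931 ≠ 0.4055, the equation fails at this point, so it cannot hold for all real values of x and y for which both sides are defined.
ln(x) - ln(y) = ln(x/y), not ln(x-y).

Conclusion: No, this is NOT an identity.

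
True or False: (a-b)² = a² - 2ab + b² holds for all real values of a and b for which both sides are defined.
True.

Claim: (a-b)² = a² - 2ab + b².
Reasoning: Expand: (a-b)² = (a-b)(a-b) = a·a - a·b - b·a + b·b = a² - 2ab + b².
So the two sides agree for all real values of a and b for which both sides are defined.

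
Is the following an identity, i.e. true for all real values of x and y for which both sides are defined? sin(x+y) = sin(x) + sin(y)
No, this is NOT an identity.

Claim: sin(x+y) = sin(x) + sin(y).
Test a specific point where both sides are defined: x = 3π/4, y = -π/2.
LHS = sin(x+y) ≈ 0.7071
RHS = sin(x) + sin(y) ≈ -0.2929
Since 0.7071 ≠ -0.2929, the equation fails at this point, so it cannot hold for all real values of x and y for which both sides are defined.
The correct expansion is sin(x+y) = sin(x)cos(y) + cos(x)sin(y); sine is not additive.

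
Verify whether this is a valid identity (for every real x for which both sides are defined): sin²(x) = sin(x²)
Claim: sin²(x) = sin(x²).
Test a specific point where both sides are defined: x = π/6.
LHS = sin²(x) ≈ 0.2500
RHS = sin(x²) ≈ 0.2707
Since 0.2500 ≠ 0.2707, the equation fails at this point, so it cannot hold for every real x for which both sides are defined.
sin²(x) means (sin x)², squaring the output; sin(x²) squares the input. These are different functions.

Conclusion: No, this is NOT an identity.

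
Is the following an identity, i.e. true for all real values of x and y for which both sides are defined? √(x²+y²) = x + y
Claim: √(x²+y²) = x + y.
Test a specific point where both sides are defined: x = 2, y = -1.
LHS = √(x²+y²) ≈ 2.2361
RHS = x + y ≈ 1.0000
Since 2.2361 ≠ 1.0000, the equation fails at this point, so it cannot hold for all real values of x and y for which both sides are defined.
(x+y)² = x² + 2xy + y², not x² + y², so the square root does not split this way.

Conclusion: No, this is NOT an identity.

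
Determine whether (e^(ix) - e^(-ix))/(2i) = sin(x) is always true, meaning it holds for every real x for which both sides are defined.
Yes, this is an identity.

Claim: (e^(ix) - e^(-ix))/(2i) = sin(x).
Reasoning: By Euler's formula e^(ix) = cos(x) + i·sin(x) and e^(-ix) = cos(x) - i·sin(x). Subtracting cancels the cosine terms: e^(ix) - e^(-ix) = 2i·sin(x); divide by 2i.
So the two sides agree for every real x for which both sides are defined.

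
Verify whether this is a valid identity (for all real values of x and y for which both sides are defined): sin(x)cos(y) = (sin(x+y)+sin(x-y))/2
Yes, this is an identity.

Claim: sin(x)cos(y) = (sin(x+y)+sin(x-y))/2.
Reasoning: sin(x+y) = sin(x)cos(y) + cos(x)sin(y) and sin(x-y) = sin(x)cos(y) - cos(x)sin(y). Adding, sin(x+y) + sin(x-y) = 2sin(x)cos(y); divide by 2.
So the two sides agree for all real values of x and y for which both sides are defined.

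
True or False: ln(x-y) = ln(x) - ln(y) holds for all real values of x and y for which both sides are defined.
Claim: ln(x-y) = ln(x) - ln(y).
Test a specific point where both sides are defined: x = 3, y = 1/2.
LHS = ln(x-y) ≈ 0.9163
RHS = ln(x) - ln(y) ≈ 1.7918
Since 0.9163 ≠ 1.7918, the equation fails at this point, so it cannot hold for all real values of x and y for which both sides are defined.
ln(x) - ln(y) = ln(x/y), not ln(x-y).

Conclusion: False.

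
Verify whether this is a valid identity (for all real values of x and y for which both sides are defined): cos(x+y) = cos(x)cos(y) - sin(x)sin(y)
Yes, this is an identity.

Claim: cos(x+y) = cos(x)cos(y) - sin(x)sin(y).
Reasoning: By Euler's formula e^(i(x+y)) = e^(ix)·e^(iy) = (cos x + i·sin x)(cos y + i·sin y). The real part of the left side is cos(x+y); the real part of the product is cos(x)cos(y) - sin(x)sin(y) (since i·i = -1).
So the two sides agree for all real values of x and y for which both sides are defined.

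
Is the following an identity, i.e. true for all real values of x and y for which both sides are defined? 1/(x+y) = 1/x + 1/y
No, this is NOT an identity.

Claim: 1/(x+y) = 1/x + 1/y.
Test a specific point where both sides are defined: x = 3/2, y = 2.
LHS = 1/(x+y) ≈ 0.2857
RHS = 1/x + 1/y ≈ 1.1667
Since 0.2857 ≠ 1.1667, the equation fails at this point, so it cannot hold for all real values of x and y for which both sides are defined.
1/x + 1/y = (x+y)/(xy), which is not 1/(x+y).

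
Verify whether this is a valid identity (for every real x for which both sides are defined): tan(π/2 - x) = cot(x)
Yes, this is an identity.

Claim: tan(π/2 - x) = cot(x).
Reasoning: tan(π/2 - x) = sin(π/2 - x)/cos(π/2 - x) = cos(x)/sin(x) = cot(x), using the cofunction identities sin(π/2 - x) = cos(x) and cos(π/2 - x) = sin(x).
So the two sides agree for every real x for which both sides are defined.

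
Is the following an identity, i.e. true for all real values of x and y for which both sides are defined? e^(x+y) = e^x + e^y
No, this is NOT an identity.

Claim: e^(x+y) = e^x + e^y.
Test a specific point where both sides are defined: x = 1/2, y = -2.
LHS = e^(x+y) ≈ 0.2231
RHS = e^x + e^y ≈ 1.7841
Since 0.2231 ≠ 1.7841, the equation fails at this point, so it cannot hold for all real values of x and y for which both sides are defined.
The correct rule is e^(x+y) = e^x · e^y (a product, not a sum).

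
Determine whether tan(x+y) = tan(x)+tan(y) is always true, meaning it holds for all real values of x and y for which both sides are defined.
Claim: tan(x+y) = tan(x)+tan(y).
Test a specific point where both sides are defined: x = -π/3, y = -π/4.
LHS = tan(x+y) ≈ 3.7321
RHS = tan(x)+tan(y) ≈ -2.7321
Since 3.7321 ≠ -2.7321, the equation fails at this point, so it cannot hold for all real values of x and y for which both sides are defined.
The correct formula is tan(x+y) = (tan(x) + tan(y))/(1 - tan(x)tan(y)).

Conclusion: No, this is NOT an identity.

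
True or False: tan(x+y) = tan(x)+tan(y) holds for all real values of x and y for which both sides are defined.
False.

Claim: tan(x+y) = tan(x)+tan(y).
Test a specific point where both sides are defined: x = 3π/4, y = -π/3.
LHS = tan(x+y) ≈ 3.7321
RHS = tan(x)+tan(y) ≈ -2.7321
Since 3.7321 ≠ -2.7321, the equation fails at this point, so it cannot hold for all real values of x and y for which both sides are defined.
The correct formula is tan(x+y) = (tan(x) + tan(y))/(1 - tan(x)tan(y)).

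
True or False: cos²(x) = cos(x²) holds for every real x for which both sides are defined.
False.

Claim: cos²(x) = cos(x²).
Test a specific point where both sides are defined: x = π.
LHS = cos²(x) ≈ 1.0000
RHS = cos(x²) ≈ -0.9027
Since 1.0000 ≠ -0.9027, the equation fails at this point, so it cannot hold for every real x for which both sides are defined.
cos²(x) means (cos x)², squaring the output; cos(x²) squares the input. These are different functions.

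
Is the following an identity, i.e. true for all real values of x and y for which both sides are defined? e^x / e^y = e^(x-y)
Claim: e^x / e^y = e^(x-y).
Reasoning: 1/e^y = e^(-y), so e^x / e^y = e^x · e^(-y) = e^(x + (-y)) = e^(x-y) by the product rule for exponents.
So the two sides agree for all real values of x and y for which both sides are defined.

Conclusion: Yes, this is an identity.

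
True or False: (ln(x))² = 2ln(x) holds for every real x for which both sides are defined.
False.

Claim: (ln(x))² = 2ln(x).
Test a specific point where both sides are defined: x = 3.
LHS = (ln(x))² ≈ 1.2069
RHS = 2ln(x) ≈ 2.1972
Since 1.2069 ≠ 2.1972, the equation fails at this point, so it cannot hold for every real x for which both sides are defined.
2ln(x) equals ln(x²), which is not the same as (ln x)².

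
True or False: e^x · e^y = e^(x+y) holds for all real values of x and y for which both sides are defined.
Claim: e^x · e^y = e^(x+y).
Reasoning: This is the law of exponents for a common base: multiplying powers adds exponents. E.g. from the series, (Σ x^j/j!)(Σ y^k/k!) = Σ_m (Σ_{j+k=m} x^j y^k/(j!k!)) = Σ_m (x+y)^m/m! by the binomial theorem.
So the two sides agree for all real values of x and y for which both sides are defined.

Conclusion: True.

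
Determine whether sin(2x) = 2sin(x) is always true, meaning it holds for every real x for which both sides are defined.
Claim: sin(2x) = 2sin(x).
Test a specific point where both sides are defined: x = π/2.
LHS = sin(2x) ≈ 0.0000
RHS = 2sin(x) ≈ 2.0000
Since 0.0000 ≠ 2.0000, the equation fails at this point, so it cannot hold for every real x for which both sides are defined.
The correct double-angle formula is sin(2x) = 2sin(x)cos(x).

Conclusion: No, this is NOT an identity.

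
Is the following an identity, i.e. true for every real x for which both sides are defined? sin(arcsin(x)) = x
Claim: sin(arcsin(x)) = x.
Reasoning: For -1 ≤ x ≤ 1 (where arcsin is defined), arcsin(x) is by definition an angle whose sine equals x. Taking the sine of that angle returns x. (Note the other order, arcsin(sin x) = x, is NOT an identity.)
So the two sides agree for every real x for which both sides are defined.

Conclusion: Yes, this is an identity.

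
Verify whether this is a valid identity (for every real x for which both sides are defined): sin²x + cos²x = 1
Claim: sin²x + cos²x = 1.
Reasoning: The point (cos x, sin x) lies on the unit circle X² + Y² = 1, so cos²x + sin²x = 1 for every real x.
So the two sides agree for every real x for which both sides are defined.

Conclusion: Yes, this is an identity.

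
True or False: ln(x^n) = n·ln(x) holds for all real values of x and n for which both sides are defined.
Claim: ln(x^n) = n·ln(x).
Reasoning: The right side requires x > 0. For x > 0, x^n = (e^(ln x))^n = e^(n·ln x), so taking ln of both sides gives ln(x^n) = n·ln(x).
So the two sides agree for all real values of x and n for which both sides are defined.

Conclusion: True.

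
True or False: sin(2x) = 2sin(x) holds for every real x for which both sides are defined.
Claim: sin(2x) = 2sin(x).
Test a specific point where both sides are defined: x = 2π/3.
LHS = sin(2x) ≈ -0.8660
RHS = 2sin(x) ≈ 1.7321
Since -0.8660 ≠ 1.7321, the equation fails at this point, so it cannot hold for every real x for which both sides are defined.
The correct double-angle formula is sin(2x) = 2sin(x)cos(x).

Conclusion: False.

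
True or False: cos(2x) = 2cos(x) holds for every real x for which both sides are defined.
False.

Claim: cos(2x) = 2cos(x).
Test a specific point where both sides are defined: x = π/3.
LHS = cos(2x) ≈ -0.5000
RHS = 2cos(x) ≈ 1.0000
Since -0.5000 ≠ 1.0000, the equation fails at this point, so it cannot hold for every real x for which both sides are defined.
The correct double-angle formula is cos(2x) = cos²x - sin²x.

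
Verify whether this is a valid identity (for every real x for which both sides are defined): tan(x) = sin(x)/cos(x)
Yes, this is an identity.

Claim: tan(x) = sin(x)/cos(x).
Reasoning: For an angle x whose terminal point on the unit circle is (cos x, sin x), tan(x) is defined as the ratio (second coordinate)/(first coordinate) = sin(x)/cos(x), wherever cos(x) ≠ 0.
So the two sides agree for every real x for which both sides are defined.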